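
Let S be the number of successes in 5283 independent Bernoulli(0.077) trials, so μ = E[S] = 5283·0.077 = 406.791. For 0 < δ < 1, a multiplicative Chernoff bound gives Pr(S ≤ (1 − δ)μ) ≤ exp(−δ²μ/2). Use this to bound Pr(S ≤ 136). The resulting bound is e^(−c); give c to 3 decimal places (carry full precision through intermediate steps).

90.130

Write 136 = (1 − δ)μ, so δ = 1 − 136/406.791 = 0.665676…
Then the exponent is δ²μ/2 = (μ − 136)²/(2μ) = 90.129533.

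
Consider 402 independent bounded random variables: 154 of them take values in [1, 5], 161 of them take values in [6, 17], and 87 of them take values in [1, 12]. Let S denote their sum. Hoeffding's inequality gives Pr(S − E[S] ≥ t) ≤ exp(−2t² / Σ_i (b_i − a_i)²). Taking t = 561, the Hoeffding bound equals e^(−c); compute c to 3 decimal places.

19.384

Σ(b_i − a_i)² = 154·4² + 161·11² + 87·11² = 32472.
c = 2t² / 32472 = 2·561² / 32472 = 19.3841.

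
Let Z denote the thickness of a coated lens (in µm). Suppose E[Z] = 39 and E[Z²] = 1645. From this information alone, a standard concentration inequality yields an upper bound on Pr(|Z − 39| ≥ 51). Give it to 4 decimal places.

0.0477

The first two moments determine the variance, so Chebyshev's inequality is the sharpest standard bound available.
Var(Z) = E[Z²] − (E[Z])² = 1645 − 1521 = 124.
Chebyshev's inequality: Pr(|Z − μ| ≥ t) ≤ Var(Z)/t² = 124/2601 = 0.0477.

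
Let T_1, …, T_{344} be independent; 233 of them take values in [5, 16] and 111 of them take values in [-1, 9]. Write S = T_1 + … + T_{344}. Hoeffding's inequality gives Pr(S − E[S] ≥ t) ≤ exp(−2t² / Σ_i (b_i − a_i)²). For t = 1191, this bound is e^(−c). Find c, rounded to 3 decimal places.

72.200

Σ(b_i − a_i)² = 233·11² + 111·10² = 39293.
c = 2t² / 39293 = 2·1191² / 39293 = 72.2002.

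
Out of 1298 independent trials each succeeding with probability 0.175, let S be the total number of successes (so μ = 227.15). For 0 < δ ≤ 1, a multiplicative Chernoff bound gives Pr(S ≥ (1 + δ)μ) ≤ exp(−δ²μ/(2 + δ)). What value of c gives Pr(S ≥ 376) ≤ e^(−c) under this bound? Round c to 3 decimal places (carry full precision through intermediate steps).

Write 376 = (1 + δ)μ, so δ = 376/227.15 − 1 = 0.6552939…
Then the exponent is δ²μ/(2 + δ) = (376 − μ)² / (μ·(2 + δ)) = 36.734349.

36.734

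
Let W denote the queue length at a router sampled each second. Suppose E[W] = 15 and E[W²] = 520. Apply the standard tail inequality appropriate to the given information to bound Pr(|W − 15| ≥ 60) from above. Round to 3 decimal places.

0.082

The first two moments determine the variance, so Chebyshev's inequality is the sharpest standard bound available.
Var(W) = E[W²] − (E[W])² = 520 − 225 = 295.
Chebyshev's inequality: Pr(|W − μ| ≥ t) ≤ Var(W)/t² = 295/3600 = 0.0819.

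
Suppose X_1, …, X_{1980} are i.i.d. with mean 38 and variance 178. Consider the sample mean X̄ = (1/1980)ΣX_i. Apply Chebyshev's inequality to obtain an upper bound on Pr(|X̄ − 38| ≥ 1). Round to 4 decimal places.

Var(X̄) = Var(X_i)/n = 178/1980 = 0.089899.
Chebyshev: Pr(|X̄ − 38| ≥ 1) ≤ Var(X̄)/(1)² = 178/(1980·1²) = 0.0899.

0.0899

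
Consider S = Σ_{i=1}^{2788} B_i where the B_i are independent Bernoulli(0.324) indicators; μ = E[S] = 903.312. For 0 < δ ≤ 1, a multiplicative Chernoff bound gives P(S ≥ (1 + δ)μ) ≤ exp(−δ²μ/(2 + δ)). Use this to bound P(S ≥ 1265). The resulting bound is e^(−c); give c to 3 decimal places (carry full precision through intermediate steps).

60.332

Write 1265 = (1 + δ)μ, so δ = 1265/903.312 − 1 = 0.4004021…
Then the exponent is δ²μ/(2 + δ) = (1265 − μ)² / (μ·(2 + δ)) = 60.331820.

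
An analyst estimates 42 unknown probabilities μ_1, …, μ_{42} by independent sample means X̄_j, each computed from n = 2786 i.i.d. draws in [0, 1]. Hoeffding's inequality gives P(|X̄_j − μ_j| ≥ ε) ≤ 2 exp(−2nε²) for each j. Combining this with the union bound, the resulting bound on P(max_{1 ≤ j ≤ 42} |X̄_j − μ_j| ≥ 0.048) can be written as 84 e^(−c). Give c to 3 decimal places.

Union bound over the 42 events: P(max_{1 ≤ j ≤ 42} |X̄_j − μ_j| ≥ 0.048) ≤ 42·2·exp(−2nε²) = 84 exp(−2·2786·0.048²).
So c = 2·2786·0.048² = 12.8379.

12.838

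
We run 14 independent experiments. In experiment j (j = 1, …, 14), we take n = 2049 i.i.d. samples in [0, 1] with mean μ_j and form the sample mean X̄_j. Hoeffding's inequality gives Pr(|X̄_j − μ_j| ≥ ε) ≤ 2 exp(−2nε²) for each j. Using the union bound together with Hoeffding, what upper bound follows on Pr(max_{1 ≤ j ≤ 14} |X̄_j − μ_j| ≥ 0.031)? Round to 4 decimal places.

0.5455

Per-experiment Hoeffding bound: 2·exp(−2·2049·0.031²) = 2·exp(−3.93818) = 0.038967.
Union bound over 14 events: 14·0.038967 = 0.54554.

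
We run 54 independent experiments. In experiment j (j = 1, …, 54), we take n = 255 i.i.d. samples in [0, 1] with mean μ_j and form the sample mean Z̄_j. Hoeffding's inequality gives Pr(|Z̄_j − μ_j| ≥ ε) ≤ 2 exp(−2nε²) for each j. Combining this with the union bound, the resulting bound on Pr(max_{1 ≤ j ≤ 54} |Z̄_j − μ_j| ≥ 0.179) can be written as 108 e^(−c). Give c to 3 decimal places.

Union bound over the 54 events: Pr(max_{1 ≤ j ≤ 54} |Z̄_j − μ_j| ≥ 0.179) ≤ 54·2·exp(−2nε²) = 108 exp(−2·255·0.179²).
So c = 2·255·0.179² = 16.3409.

16.341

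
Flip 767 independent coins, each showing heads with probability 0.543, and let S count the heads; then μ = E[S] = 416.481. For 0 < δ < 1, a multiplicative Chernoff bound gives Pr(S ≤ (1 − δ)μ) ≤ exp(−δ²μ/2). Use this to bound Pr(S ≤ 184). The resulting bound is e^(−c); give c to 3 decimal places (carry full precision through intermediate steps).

Write 184 = (1 − δ)μ, so δ = 1 − 184/416.481 = 0.5582031…
Then the exponent is δ²μ/2 = (μ − 184)²/(2μ) = 64.885812.

64.886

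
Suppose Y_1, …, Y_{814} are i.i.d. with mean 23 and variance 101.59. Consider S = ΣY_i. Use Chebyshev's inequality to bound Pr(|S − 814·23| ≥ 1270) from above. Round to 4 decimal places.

Var(S) = n·Var(Y_i) = 814·101.59 = 82694.26.
Chebyshev: Pr(|S − 814·23| ≥ 1270) ≤ Var(S)/1270² = 82694.26/1612900 = 0.0513.

0.0513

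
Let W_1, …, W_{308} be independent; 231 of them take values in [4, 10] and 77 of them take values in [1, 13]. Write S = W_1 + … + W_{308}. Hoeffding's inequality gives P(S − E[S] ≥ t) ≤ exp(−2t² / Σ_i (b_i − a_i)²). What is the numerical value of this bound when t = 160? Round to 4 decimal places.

0.0715

Σ(b_i − a_i)² = 231·6² + 77·12² = 19404.
Exponent = 2·160² / 19404 = 2.63863.
Bound = exp(−2.63863) = 0.07146.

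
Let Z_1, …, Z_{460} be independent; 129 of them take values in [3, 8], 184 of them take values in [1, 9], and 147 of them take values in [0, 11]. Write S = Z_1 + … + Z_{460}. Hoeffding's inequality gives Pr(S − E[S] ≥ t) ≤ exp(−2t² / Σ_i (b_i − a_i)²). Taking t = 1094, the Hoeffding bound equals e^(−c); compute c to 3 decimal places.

73.005

Σ(b_i − a_i)² = 129·5² + 184·8² + 147·11² = 32788.
c = 2t² / 32788 = 2·1094² / 32788 = 73.0045.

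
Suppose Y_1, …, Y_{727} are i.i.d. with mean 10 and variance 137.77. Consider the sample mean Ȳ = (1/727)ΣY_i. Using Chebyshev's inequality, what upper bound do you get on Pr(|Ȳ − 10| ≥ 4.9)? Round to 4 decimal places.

Var(Ȳ) = Var(Y_i)/n = 137.77/727 = 0.1895.
Chebyshev: Pr(|Ȳ − 10| ≥ 4.9) ≤ Var(Ȳ)/(4.9)² = 137.77/(727·4.9²) = 0.0079.

0.0079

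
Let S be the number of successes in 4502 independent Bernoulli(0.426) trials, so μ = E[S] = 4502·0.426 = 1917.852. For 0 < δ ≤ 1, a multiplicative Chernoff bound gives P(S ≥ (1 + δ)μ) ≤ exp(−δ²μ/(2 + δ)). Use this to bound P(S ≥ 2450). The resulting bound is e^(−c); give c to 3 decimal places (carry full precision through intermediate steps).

Write 2450 = (1 + δ)μ, so δ = 2450/1917.852 − 1 = 0.2774708…
Then the exponent is δ²μ/(2 + δ) = (2450 − μ)² / (μ·(2 + δ)) = 64.833125.

64.833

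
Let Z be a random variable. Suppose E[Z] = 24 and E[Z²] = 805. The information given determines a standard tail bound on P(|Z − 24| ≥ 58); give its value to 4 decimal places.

0.0681

The first two moments determine the variance, so Chebyshev's inequality is the sharpest standard bound available.
Var(Z) = E[Z²] − (E[Z])² = 805 − 576 = 229.
Chebyshev's inequality: P(|Z − μ| ≥ t) ≤ Var(Z)/t² = 229/3364 = 0.0681.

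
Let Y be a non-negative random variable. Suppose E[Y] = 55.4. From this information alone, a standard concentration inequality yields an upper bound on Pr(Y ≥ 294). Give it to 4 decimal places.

Only the mean of a non-negative variable is known, so Markov's inequality is the applicable tail bound.
Markov's inequality: for a non-negative random variable, Pr(Y ≥ a) ≤ E[Y]/a.
Here E[Y] = 55.4 and a = 294, so the bound is 55.4/294 = 0.1884.

0.1884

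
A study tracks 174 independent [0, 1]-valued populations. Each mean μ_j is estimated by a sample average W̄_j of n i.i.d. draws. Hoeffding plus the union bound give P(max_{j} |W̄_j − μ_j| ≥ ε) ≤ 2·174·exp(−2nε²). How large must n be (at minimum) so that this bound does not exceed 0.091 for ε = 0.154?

174

Need 2·174·exp(−2nε²) ≤ 0.091, i.e. exp(−2nε²) ≤ 0.091/348.
So 2nε² ≥ ln(348/0.091) = 8.249098.
Hence n ≥ 8.249098/(2·0.154²) = 173.914.
The smallest integer n is 174.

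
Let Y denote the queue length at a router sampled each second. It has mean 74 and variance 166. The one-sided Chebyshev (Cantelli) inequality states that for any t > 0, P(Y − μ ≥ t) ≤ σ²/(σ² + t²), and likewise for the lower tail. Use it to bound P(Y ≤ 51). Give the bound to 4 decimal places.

0.2388

Here σ² = 166 and t = 23, so σ² + t² = 695.
Cantelli's bound: 166/695 = 0.2388.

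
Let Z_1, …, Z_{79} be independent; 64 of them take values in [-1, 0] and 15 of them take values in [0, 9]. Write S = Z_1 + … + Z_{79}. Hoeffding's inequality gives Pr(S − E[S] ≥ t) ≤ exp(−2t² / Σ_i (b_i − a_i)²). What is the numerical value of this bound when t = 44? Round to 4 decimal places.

0.0484

Σ(b_i − a_i)² = 64·1² + 15·9² = 1279.
Exponent = 2·44² / 1279 = 3.02737.
Bound = exp(−3.02737) = 0.04844.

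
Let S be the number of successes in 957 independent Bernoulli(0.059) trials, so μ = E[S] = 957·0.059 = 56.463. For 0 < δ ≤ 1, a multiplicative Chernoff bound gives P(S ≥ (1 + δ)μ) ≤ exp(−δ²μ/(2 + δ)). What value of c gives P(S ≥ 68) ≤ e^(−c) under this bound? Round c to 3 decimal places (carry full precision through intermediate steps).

1.069

Write 68 = (1 + δ)μ, so δ = 68/56.463 − 1 = 0.2043285…
Then the exponent is δ²μ/(2 + δ) = (68 − μ)² / (μ·(2 + δ)) = 1.069413.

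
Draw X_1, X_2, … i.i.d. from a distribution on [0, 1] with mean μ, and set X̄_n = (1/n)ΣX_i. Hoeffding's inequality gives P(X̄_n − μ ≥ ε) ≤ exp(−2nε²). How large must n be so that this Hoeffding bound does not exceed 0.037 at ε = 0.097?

176

Require exp(−2nε²) ≤ 0.037, i.e. 2nε² ≥ ln(1/0.037) = 3.296837.
So n ≥ 3.296837 / (2·0.097²) = 175.196.
The smallest integer n is 176.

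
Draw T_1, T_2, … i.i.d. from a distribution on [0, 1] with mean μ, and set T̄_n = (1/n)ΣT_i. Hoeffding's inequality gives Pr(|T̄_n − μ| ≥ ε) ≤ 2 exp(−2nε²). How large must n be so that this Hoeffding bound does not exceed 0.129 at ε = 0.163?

Require 2·exp(−2nε²) ≤ 0.129, i.e. 2nε² ≥ ln(2/0.129) = 2.741090.
So n ≥ 2.741090 / (2·0.163²) = 51.584.
The smallest integer n is 52.

52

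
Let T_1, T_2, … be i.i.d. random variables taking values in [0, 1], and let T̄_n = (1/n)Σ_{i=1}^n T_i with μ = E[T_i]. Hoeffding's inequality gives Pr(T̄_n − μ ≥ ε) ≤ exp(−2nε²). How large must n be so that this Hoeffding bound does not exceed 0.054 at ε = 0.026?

Require exp(−2nε²) ≤ 0.054, i.e. 2nε² ≥ ln(1/0.054) = 2.918771.
So n ≥ 2.918771 / (2·0.026²) = 2158.854.
The smallest integer n is 2159.

2159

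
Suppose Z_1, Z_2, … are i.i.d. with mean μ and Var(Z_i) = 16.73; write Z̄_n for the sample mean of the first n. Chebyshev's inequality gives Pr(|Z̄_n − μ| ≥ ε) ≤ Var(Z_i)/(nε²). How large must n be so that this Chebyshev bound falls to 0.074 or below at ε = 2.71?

Require 16.73/(n·2.71²) ≤ 0.074, i.e. n ≥ 16.73/(0.074·2.71²) = 30.784.
The smallest integer n is 31.

31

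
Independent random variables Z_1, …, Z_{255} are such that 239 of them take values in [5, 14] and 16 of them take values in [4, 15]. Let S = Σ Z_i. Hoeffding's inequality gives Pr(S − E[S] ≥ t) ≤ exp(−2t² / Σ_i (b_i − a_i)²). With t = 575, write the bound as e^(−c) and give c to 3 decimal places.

31.052

Σ(b_i − a_i)² = 239·9² + 16·11² = 21295.
c = 2t² / 21295 = 2·575² / 21295 = 31.0519.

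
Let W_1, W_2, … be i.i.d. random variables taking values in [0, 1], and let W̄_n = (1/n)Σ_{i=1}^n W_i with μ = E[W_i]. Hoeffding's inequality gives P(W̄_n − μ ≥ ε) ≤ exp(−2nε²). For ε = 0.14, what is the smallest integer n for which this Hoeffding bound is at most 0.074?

67

Require exp(−2nε²) ≤ 0.074, i.e. 2nε² ≥ ln(1/0.074) = 2.603690.
So n ≥ 2.603690 / (2·0.14²) = 66.421.
The smallest integer n is 67.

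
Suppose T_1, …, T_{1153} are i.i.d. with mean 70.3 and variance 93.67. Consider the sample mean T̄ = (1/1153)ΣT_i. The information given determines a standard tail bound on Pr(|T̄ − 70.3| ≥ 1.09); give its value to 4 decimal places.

0.0684

With mean and variance of each term known, Chebyshev's inequality bounds the deviation of the sum (or sample mean).
Var(T̄) = Var(T_i)/n = 93.67/1153 = 0.08124.
Chebyshev: Pr(|T̄ − 70.3| ≥ 1.09) ≤ Var(T̄)/(1.09)² = 93.67/(1153·1.09²) = 0.0684.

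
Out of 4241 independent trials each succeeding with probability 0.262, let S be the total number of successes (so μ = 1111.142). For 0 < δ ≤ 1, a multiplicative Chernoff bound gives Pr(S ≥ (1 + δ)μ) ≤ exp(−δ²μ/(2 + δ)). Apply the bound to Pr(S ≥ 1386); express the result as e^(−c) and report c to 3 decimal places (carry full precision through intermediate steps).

Write 1386 = (1 + δ)μ, so δ = 1386/1111.142 − 1 = 0.2473653…
Then the exponent is δ²μ/(2 + δ) = (1386 − μ)² / (μ·(2 + δ)) = 30.253354.

30.253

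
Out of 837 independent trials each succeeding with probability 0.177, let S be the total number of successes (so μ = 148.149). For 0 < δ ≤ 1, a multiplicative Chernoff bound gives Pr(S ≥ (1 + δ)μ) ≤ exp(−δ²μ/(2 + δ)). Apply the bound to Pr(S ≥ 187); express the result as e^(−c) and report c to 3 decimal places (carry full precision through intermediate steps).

Write 187 = (1 + δ)μ, so δ = 187/148.149 − 1 = 0.2622427…
Then the exponent is δ²μ/(2 + δ) = (187 − μ)² / (μ·(2 + δ)) = 4.503669.

4.504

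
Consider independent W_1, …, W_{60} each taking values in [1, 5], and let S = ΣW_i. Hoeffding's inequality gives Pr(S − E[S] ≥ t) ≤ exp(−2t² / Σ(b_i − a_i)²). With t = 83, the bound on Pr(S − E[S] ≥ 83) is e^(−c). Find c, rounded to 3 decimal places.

14.352

Σ(b_i − a_i)² = 60·(4)² = 960.
c = 2t²/960 = 2·83²/960 = 14.3521.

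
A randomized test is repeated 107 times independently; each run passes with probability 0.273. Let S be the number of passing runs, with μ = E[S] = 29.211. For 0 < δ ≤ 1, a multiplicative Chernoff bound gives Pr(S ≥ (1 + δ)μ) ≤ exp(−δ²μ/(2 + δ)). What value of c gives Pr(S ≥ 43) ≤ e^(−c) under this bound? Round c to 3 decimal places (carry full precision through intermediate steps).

2.633

Write 43 = (1 + δ)μ, so δ = 43/29.211 − 1 = 0.4720482…
Then the exponent is δ²μ/(2 + δ) = (43 − μ)² / (μ·(2 + δ)) = 2.633069.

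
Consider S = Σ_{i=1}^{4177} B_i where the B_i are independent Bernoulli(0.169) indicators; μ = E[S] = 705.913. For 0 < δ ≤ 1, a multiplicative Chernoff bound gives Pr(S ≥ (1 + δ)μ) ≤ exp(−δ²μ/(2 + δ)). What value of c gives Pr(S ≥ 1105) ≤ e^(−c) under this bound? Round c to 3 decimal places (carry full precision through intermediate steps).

Write 1105 = (1 + δ)μ, so δ = 1105/705.913 − 1 = 0.5653487…
Then the exponent is δ²μ/(2 + δ) = (1105 − μ)² / (μ·(2 + δ)) = 87.950351.

87.950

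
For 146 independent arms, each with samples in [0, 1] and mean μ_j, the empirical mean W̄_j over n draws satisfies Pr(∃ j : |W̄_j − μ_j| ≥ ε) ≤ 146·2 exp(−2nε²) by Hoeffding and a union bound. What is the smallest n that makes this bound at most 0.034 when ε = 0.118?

326

Need 2·146·exp(−2nε²) ≤ 0.034, i.e. exp(−2nε²) ≤ 0.034/292.
So 2nε² ≥ ln(292/0.034) = 9.058149.
Hence n ≥ 9.058149/(2·0.118²) = 325.271.
The smallest integer n is 326.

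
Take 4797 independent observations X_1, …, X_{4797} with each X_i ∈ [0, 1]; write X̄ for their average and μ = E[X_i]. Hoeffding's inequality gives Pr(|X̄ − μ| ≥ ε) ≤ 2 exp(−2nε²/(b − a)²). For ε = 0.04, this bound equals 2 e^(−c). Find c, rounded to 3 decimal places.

15.350

c = 2nε²/(b − a)² = 2·4797·0.04² / 1² = 15.3504.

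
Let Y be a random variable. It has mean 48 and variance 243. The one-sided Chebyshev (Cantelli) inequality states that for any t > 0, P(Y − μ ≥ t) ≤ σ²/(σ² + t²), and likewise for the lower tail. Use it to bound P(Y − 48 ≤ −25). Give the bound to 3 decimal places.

Here σ² = 243 and t = 25, so σ² + t² = 868.
Cantelli's bound: 243/868 = 0.2800.

0.280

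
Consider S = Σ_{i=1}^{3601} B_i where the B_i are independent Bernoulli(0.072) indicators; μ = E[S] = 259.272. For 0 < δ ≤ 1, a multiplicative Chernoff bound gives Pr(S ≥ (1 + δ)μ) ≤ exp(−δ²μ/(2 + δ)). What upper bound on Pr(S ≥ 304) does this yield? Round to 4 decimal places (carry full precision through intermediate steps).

0.0287

Write 304 = (1 + δ)μ, so δ = 304/259.272 − 1 = 0.1725138…
Then the exponent is δ²μ/(2 + δ) = (304 − μ)² / (μ·(2 + δ)) = 3.551737.
Bound = exp(−3.551737) = 0.02867.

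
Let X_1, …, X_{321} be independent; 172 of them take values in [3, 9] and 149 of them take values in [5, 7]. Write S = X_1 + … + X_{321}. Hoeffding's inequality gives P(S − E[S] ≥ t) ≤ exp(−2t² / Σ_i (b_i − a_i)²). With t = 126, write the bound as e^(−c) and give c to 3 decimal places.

Σ(b_i − a_i)² = 172·6² + 149·2² = 6788.
c = 2t² / 6788 = 2·126² / 6788 = 4.6777.

4.678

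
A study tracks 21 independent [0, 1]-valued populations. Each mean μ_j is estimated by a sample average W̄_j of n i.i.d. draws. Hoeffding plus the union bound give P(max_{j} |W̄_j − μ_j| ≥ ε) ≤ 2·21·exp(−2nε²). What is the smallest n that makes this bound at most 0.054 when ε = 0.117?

Need 2·21·exp(−2nε²) ≤ 0.054, i.e. exp(−2nε²) ≤ 0.054/42.
So 2nε² ≥ ln(42/0.054) = 6.656441.
Hence n ≥ 6.656441/(2·0.117²) = 243.131.
The smallest integer n is 244.

244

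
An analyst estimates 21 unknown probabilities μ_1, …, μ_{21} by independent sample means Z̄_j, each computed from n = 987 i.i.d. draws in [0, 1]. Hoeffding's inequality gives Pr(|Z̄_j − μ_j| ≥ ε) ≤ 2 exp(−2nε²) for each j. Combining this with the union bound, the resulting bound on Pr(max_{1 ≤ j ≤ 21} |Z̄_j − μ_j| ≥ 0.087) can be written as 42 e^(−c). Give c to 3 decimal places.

Union bound over the 21 events: Pr(max_{1 ≤ j ≤ 21} |Z̄_j − μ_j| ≥ 0.087) ≤ 21·2·exp(−2nε²) = 42 exp(−2·987·0.087²).
So c = 2·987·0.087² = 14.9412.

14.941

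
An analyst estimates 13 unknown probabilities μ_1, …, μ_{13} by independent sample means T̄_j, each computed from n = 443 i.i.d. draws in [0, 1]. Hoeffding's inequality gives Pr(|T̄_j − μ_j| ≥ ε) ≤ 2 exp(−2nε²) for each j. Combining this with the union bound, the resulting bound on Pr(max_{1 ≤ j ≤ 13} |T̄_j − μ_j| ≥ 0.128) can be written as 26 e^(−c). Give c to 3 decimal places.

14.516

Union bound over the 13 events: Pr(max_{1 ≤ j ≤ 13} |T̄_j − μ_j| ≥ 0.128) ≤ 13·2·exp(−2nε²) = 26 exp(−2·443·0.128²).
So c = 2·443·0.128² = 14.5162.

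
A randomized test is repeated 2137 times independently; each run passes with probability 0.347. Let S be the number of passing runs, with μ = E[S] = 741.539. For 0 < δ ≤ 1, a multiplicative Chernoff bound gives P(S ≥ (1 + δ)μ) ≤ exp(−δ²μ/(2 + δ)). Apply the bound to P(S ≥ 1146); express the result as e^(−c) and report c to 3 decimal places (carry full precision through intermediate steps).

Write 1146 = (1 + δ)μ, so δ = 1146/741.539 − 1 = 0.5454346…
Then the exponent is δ²μ/(2 + δ) = (1146 − μ)² / (μ·(2 + δ)) = 86.667719.

86.668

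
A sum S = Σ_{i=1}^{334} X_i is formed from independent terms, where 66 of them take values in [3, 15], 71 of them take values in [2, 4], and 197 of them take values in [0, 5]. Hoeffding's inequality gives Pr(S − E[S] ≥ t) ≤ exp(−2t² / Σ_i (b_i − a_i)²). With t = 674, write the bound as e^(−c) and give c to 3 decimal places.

Σ(b_i − a_i)² = 66·12² + 71·2² + 197·5² = 14713.
c = 2t² / 14713 = 2·674² / 14713 = 61.7516.

61.752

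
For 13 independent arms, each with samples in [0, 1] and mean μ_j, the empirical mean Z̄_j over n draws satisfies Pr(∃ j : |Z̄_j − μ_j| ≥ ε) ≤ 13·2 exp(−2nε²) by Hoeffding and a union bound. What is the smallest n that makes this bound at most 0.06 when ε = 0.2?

Need 2·13·exp(−2nε²) ≤ 0.06, i.e. exp(−2nε²) ≤ 0.06/26.
So 2nε² ≥ ln(26/0.06) = 6.071507.
Hence n ≥ 6.071507/(2·0.2²) = 75.894.
The smallest integer n is 76.

76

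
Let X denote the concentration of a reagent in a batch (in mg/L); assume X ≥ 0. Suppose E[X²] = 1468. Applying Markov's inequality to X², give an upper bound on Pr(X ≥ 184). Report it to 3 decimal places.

Since X ≥ 0, the event {X ≥ 184} is the same as {X² ≥ 33856}.
Markov's inequality applied to X² gives Pr(X² ≥ 33856) ≤ E[X²]/33856 = 1468/33856 = 0.0434.

0.043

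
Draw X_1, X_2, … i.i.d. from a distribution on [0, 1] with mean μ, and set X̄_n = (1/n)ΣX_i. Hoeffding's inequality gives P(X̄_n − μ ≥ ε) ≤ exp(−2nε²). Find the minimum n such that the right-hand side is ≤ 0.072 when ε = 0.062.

343

Require exp(−2nε²) ≤ 0.072, i.e. 2nε² ≥ ln(1/0.072) = 2.631089.
So n ≥ 2.631089 / (2·0.062²) = 342.233.
The smallest integer n is 343.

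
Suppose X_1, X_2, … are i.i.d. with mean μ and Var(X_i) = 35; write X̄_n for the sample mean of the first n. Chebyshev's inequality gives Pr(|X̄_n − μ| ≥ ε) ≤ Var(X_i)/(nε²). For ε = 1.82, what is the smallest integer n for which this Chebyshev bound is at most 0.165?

Require 35/(n·1.82²) ≤ 0.165, i.e. n ≥ 35/(0.165·1.82²) = 64.039.
The smallest integer n is 65.

65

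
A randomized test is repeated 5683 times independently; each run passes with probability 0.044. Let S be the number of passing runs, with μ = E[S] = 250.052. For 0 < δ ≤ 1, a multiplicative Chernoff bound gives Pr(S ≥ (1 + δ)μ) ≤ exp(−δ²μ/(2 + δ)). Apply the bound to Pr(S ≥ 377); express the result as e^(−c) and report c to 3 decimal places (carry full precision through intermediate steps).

25.701

Write 377 = (1 + δ)μ, so δ = 377/250.052 − 1 = 0.5076864…
Then the exponent is δ²μ/(2 + δ) = (377 − μ)² / (μ·(2 + δ)) = 25.700890.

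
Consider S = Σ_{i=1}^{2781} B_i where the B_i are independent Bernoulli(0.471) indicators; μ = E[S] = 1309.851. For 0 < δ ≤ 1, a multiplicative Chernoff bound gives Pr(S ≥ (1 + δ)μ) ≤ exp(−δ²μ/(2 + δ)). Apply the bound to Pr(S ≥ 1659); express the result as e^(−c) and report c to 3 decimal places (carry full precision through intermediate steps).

Write 1659 = (1 + δ)μ, so δ = 1659/1309.851 − 1 = 0.2665563…
Then the exponent is δ²μ/(2 + δ) = (1659 − μ)² / (μ·(2 + δ)) = 41.061348.

41.061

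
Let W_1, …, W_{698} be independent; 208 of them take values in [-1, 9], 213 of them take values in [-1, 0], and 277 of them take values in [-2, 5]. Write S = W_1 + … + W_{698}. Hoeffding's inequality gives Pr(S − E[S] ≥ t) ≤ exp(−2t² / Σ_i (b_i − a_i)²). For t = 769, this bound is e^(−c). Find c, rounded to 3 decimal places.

Σ(b_i − a_i)² = 208·10² + 213·1² + 277·7² = 34586.
c = 2t² / 34586 = 2·769² / 34586 = 34.1966.

34.197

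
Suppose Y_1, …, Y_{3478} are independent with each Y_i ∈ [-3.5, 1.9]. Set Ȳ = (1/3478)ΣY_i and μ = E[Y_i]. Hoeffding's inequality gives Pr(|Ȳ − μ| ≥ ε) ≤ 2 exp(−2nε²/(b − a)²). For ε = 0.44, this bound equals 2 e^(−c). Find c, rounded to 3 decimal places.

c = 2nε²/(b − a)² = 2·3478·0.44² / 5.4² = 46.1825.

46.182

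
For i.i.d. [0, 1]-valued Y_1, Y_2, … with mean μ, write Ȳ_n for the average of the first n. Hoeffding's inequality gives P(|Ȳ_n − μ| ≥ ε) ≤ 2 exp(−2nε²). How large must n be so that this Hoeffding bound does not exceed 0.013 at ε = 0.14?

Require 2·exp(−2nε²) ≤ 0.013, i.e. 2nε² ≥ ln(2/0.013) = 5.035953.
So n ≥ 5.035953 / (2·0.14²) = 128.468.
The smallest integer n is 129.

129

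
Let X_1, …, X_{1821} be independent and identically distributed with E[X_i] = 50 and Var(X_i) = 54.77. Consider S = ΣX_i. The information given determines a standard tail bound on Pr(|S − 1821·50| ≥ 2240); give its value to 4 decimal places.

With mean and variance of each term known, Chebyshev's inequality bounds the deviation of the sum (or sample mean).
Var(S) = n·Var(X_i) = 1821·54.77 = 99736.17.
Chebyshev: Pr(|S − 1821·50| ≥ 2240) ≤ Var(S)/2240² = 99736.17/5017600 = 0.0199.

0.0199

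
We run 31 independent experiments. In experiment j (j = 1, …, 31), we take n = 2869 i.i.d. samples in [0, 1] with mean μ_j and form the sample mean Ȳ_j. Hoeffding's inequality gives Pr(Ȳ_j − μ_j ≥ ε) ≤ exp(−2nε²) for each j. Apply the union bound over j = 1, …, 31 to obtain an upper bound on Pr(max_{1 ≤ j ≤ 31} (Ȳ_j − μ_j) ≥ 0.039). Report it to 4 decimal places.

Per-experiment Hoeffding bound: exp(−2·2869·0.039²) = exp(−8.72750) = 0.00016207.
Union bound over 31 events: 31·0.00016207 = 0.00502.

0.0050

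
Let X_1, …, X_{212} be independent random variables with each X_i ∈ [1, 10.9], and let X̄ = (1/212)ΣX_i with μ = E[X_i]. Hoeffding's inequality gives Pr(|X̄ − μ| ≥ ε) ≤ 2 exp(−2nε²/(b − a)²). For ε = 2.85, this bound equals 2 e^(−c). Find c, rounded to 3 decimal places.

35.139

c = 2nε²/(b − a)² = 2·212·2.85² / 9.9² = 35.1387.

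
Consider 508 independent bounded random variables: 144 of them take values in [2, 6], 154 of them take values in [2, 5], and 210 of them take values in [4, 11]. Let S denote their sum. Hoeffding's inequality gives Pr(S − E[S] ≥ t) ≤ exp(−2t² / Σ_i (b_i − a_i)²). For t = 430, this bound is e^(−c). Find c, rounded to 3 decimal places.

Σ(b_i − a_i)² = 144·4² + 154·3² + 210·7² = 13980.
c = 2t² / 13980 = 2·430² / 13980 = 26.4521.

26.452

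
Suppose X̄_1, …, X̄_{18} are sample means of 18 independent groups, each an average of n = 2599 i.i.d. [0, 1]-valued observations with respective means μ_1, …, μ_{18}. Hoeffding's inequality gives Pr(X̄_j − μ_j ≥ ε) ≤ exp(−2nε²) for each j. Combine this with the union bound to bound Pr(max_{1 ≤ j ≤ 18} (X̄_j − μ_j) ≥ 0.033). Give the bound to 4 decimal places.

0.0626

Per-experiment Hoeffding bound: exp(−2·2599·0.033²) = exp(−5.66062) = 0.0034804.
Union bound over 18 events: 18·0.0034804 = 0.06265.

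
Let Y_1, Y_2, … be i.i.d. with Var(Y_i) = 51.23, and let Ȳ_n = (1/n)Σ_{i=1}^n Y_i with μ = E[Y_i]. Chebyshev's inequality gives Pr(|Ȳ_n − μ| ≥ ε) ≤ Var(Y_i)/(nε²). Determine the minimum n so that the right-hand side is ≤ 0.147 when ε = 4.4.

Require 51.23/(n·4.4²) ≤ 0.147, i.e. n ≥ 51.23/(0.147·4.4²) = 18.001.
The smallest integer n is 19.

19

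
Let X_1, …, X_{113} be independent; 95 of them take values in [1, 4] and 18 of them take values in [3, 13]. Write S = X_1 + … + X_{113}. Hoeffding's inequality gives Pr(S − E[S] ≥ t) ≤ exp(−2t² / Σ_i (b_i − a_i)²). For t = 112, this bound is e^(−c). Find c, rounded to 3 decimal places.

Σ(b_i − a_i)² = 95·3² + 18·10² = 2655.
c = 2t² / 2655 = 2·112² / 2655 = 9.4493.

9.449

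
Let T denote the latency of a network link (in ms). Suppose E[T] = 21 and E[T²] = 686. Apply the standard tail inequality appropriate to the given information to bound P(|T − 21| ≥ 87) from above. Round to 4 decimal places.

The first two moments determine the variance, so Chebyshev's inequality is the sharpest standard bound available.
Var(T) = E[T²] − (E[T])² = 686 − 441 = 245.
Chebyshev's inequality: P(|T − μ| ≥ t) ≤ Var(T)/t² = 245/7569 = 0.0324.

0.0324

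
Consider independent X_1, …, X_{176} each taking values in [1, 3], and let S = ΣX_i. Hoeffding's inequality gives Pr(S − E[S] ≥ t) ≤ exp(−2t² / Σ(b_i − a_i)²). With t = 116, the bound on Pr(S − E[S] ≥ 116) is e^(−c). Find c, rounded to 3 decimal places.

Σ(b_i − a_i)² = 176·(2)² = 704.
c = 2t²/704 = 2·116²/704 = 38.2273.

38.227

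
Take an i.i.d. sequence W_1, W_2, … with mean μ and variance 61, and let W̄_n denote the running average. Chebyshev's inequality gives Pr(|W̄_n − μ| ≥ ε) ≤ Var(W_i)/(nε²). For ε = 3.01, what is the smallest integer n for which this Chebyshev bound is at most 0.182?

Require 61/(n·3.01²) ≤ 0.182, i.e. n ≥ 61/(0.182·3.01²) = 36.994.
The smallest integer n is 37.

37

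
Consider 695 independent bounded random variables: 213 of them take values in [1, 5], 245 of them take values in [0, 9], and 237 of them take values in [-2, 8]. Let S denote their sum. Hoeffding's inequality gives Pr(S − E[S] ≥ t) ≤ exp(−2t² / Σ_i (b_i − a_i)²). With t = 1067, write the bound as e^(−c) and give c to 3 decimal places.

48.495

Σ(b_i − a_i)² = 213·4² + 245·9² + 237·10² = 46953.
c = 2t² / 46953 = 2·1067² / 46953 = 48.4948.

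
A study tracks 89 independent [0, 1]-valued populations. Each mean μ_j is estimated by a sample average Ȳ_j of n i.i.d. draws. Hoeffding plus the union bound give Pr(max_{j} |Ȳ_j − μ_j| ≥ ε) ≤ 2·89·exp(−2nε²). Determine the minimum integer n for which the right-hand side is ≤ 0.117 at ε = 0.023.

Need 2·89·exp(−2nε²) ≤ 0.117, i.e. exp(−2nε²) ≤ 0.117/178.
So 2nε² ≥ ln(178/0.117) = 7.327365.
Hence n ≥ 7.327365/(2·0.023²) = 6925.676.
The smallest integer n is 6926.

6926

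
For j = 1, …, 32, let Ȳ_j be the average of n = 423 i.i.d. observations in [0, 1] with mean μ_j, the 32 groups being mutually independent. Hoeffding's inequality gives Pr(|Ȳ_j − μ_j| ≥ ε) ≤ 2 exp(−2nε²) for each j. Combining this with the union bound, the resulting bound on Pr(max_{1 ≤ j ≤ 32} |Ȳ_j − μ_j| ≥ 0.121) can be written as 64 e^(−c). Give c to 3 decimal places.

Union bound over the 32 events: Pr(max_{1 ≤ j ≤ 32} |Ȳ_j − μ_j| ≥ 0.121) ≤ 32·2·exp(−2nε²) = 64 exp(−2·423·0.121²).
So c = 2·423·0.121² = 12.3863.

12.386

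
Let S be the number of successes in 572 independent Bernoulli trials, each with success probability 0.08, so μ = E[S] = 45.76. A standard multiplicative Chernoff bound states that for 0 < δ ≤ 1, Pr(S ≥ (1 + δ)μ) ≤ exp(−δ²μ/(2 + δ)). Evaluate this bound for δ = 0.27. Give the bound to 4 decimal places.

0.2300

Exponent = δ²μ/(2 + δ) = 0.27²·45.76/2.27 = 1.4696.
Bound = exp(−1.4696) = 0.23003.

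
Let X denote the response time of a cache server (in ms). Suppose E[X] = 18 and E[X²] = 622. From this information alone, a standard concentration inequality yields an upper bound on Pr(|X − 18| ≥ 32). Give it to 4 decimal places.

The first two moments determine the variance, so Chebyshev's inequality is the sharpest standard bound available.
Var(X) = E[X²] − (E[X])² = 622 − 324 = 298.
Chebyshev's inequality: Pr(|X − μ| ≥ t) ≤ Var(X)/t² = 298/1024 = 0.2910.

0.2910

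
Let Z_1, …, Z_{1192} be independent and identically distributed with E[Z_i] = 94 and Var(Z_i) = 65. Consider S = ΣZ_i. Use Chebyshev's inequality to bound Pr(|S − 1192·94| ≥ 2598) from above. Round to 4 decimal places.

0.0115

Var(S) = n·Var(Z_i) = 1192·65 = 77480.
Chebyshev: Pr(|S − 1192·94| ≥ 2598) ≤ Var(S)/2598² = 77480/6749604 = 0.0115.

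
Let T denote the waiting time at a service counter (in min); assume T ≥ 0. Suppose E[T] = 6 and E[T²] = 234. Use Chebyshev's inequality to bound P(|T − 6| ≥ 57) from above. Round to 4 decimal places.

Var(T) = E[T²] − (E[T])² = 234 − 36 = 198.
Chebyshev's inequality: P(|T − μ| ≥ t) ≤ Var(T)/t² = 198/3249 = 0.0609.

0.0609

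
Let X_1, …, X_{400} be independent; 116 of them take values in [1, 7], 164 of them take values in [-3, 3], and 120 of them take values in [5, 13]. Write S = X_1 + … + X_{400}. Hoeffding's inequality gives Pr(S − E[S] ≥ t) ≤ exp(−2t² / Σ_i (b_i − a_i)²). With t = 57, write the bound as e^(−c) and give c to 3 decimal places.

0.366

Σ(b_i − a_i)² = 116·6² + 164·6² + 120·8² = 17760.
c = 2t² / 17760 = 2·57² / 17760 = 0.3659.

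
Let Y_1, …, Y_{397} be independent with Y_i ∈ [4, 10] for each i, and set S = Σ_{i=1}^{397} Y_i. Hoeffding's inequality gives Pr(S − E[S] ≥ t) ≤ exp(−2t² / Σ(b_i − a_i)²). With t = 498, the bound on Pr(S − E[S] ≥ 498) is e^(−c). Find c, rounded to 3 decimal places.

Σ(b_i − a_i)² = 397·(6)² = 14292.
c = 2t²/14292 = 2·498²/14292 = 34.7053.

34.705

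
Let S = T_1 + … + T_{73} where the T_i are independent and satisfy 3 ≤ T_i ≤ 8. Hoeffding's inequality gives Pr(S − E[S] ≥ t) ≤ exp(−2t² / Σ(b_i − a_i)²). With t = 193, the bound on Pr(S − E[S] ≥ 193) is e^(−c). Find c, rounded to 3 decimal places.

40.821

Σ(b_i − a_i)² = 73·(5)² = 1825.
c = 2t²/1825 = 2·193²/1825 = 40.8208.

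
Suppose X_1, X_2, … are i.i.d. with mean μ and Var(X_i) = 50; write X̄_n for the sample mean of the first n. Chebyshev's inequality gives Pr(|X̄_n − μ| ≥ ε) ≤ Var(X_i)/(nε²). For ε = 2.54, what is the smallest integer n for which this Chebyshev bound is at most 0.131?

Require 50/(n·2.54²) ≤ 0.131, i.e. n ≥ 50/(0.131·2.54²) = 59.160.
The smallest integer n is 60.

60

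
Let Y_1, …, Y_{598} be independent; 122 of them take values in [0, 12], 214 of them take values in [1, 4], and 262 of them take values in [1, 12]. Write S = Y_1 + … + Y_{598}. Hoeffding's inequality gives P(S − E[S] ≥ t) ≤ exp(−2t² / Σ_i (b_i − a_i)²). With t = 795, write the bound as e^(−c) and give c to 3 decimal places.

Σ(b_i − a_i)² = 122·12² + 214·3² + 262·11² = 51196.
c = 2t² / 51196 = 2·795² / 51196 = 24.6904.

24.690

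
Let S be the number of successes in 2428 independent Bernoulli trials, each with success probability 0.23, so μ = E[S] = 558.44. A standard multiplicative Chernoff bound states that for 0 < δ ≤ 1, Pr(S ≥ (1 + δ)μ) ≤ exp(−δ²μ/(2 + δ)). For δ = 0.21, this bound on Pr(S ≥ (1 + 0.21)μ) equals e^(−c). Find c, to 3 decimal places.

11.144

c = δ²μ/(2 + δ) = 0.21²·558.44/(2 + 0.21) = 11.1435.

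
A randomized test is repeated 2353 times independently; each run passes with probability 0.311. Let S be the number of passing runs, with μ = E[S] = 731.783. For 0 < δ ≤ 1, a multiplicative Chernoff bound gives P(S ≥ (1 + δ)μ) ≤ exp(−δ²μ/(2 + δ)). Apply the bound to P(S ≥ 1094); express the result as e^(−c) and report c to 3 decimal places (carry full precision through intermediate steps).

71.860

Write 1094 = (1 + δ)μ, so δ = 1094/731.783 − 1 = 0.4949787…
Then the exponent is δ²μ/(2 + δ) = (1094 − μ)² / (μ·(2 + δ)) = 71.860213.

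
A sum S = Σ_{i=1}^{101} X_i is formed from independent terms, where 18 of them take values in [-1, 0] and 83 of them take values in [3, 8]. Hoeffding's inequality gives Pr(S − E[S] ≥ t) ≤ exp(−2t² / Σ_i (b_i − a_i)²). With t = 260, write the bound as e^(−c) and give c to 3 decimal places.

Σ(b_i − a_i)² = 18·1² + 83·5² = 2093.
c = 2t² / 2093 = 2·260² / 2093 = 64.5963.

64.596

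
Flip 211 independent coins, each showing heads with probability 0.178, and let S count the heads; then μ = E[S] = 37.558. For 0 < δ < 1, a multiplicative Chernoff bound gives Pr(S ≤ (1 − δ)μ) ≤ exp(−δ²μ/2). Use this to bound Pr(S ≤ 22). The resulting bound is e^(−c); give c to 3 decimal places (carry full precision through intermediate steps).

Write 22 = (1 − δ)μ, so δ = 1 − 22/37.558 = 0.4142393…
Then the exponent is δ²μ/2 = (μ − 22)²/(2μ) = 3.222368.

3.222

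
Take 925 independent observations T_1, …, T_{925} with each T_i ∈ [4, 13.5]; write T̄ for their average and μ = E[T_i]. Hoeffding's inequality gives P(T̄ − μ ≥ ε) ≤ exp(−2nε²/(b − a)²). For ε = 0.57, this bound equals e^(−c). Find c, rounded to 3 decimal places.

c = 2nε²/(b − a)² = 2·925·0.57² / 9.5² = 6.6600.

6.660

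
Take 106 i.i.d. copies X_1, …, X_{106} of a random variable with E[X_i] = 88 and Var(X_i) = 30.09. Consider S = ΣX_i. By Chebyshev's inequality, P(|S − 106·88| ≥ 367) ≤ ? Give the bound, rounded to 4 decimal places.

0.0237

Var(S) = n·Var(X_i) = 106·30.09 = 3189.54.
Chebyshev: P(|S − 106·88| ≥ 367) ≤ Var(S)/367² = 3189.54/134689 = 0.0237.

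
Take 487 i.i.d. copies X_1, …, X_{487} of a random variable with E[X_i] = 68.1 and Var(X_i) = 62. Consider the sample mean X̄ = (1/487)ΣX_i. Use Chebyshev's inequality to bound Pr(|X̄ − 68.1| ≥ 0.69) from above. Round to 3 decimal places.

0.267

Var(X̄) = Var(X_i)/n = 62/487 = 0.12731.
Chebyshev: Pr(|X̄ − 68.1| ≥ 0.69) ≤ Var(X̄)/(0.69)² = 62/(487·0.69²) = 0.2674.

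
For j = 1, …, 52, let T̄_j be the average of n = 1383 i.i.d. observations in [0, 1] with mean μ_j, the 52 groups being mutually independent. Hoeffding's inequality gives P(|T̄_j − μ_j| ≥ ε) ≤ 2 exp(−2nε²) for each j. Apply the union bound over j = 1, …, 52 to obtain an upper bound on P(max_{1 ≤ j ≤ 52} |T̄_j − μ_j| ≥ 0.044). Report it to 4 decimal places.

Per-experiment Hoeffding bound: 2·exp(−2·1383·0.044²) = 2·exp(−5.35498) = 0.0094492.
Union bound over 52 events: 52·0.0094492 = 0.49136.

0.4914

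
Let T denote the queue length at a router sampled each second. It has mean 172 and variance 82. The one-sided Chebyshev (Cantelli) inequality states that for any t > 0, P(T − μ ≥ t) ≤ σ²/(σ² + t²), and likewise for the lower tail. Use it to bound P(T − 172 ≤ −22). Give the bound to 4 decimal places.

0.1449

Here σ² = 82 and t = 22, so σ² + t² = 566.
Cantelli's bound: 82/566 = 0.1449.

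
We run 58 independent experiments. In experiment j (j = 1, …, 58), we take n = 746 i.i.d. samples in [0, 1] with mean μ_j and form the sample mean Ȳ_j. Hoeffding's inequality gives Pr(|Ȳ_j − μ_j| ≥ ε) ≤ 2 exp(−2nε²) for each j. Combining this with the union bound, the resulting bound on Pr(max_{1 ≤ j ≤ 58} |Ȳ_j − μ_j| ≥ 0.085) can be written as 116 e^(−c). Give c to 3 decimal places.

10.780

Union bound over the 58 events: Pr(max_{1 ≤ j ≤ 58} |Ȳ_j − μ_j| ≥ 0.085) ≤ 58·2·exp(−2nε²) = 116 exp(−2·746·0.085²).
So c = 2·746·0.085² = 10.7797.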